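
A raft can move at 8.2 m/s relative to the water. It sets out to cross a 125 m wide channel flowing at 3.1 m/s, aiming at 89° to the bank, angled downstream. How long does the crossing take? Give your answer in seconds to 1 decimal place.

15.2 s

The component of the raft's velocity perpendicular to the bank is 8.2 × sin 89° = 8.199 m/s.
Only the cross-stream component determines the crossing time; the current contributes nothing perpendicular to the bank.
Time = 125 / 8.199 = 15.246 s.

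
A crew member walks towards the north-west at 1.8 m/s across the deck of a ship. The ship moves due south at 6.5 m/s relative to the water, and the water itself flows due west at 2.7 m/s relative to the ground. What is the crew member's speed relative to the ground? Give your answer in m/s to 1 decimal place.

6.6 m/s

In east/north components (m/s): crew member relative to ship = (-1.273, 1.273); ship relative to water = (0.000, -6.500); water relative to ground = (-2.700, 0.000).
Sum = (-3.973, -5.227) m/s.
Speed = |(-3.973, -5.227)| = 6.566 m/s.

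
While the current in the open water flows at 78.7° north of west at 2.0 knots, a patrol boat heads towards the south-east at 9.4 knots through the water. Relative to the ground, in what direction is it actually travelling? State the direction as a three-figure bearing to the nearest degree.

Taking east as x and north as y: velocity relative to the water = (6.647, -6.647) knots; the water relative to ground = (-0.392, 1.961) knots.
Velocity relative to ground = (6.647, -6.647) + (-0.392, 1.961) = (6.255, -4.686) knots.
Bearing = atan2(6.25, -4.69) = 126.84° clockwise from north.

127°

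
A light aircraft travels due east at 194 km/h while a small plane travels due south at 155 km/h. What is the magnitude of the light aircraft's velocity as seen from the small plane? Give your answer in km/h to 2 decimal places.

248.32 km/h

Taking east as x and north as y: light aircraft velocity = (194.000, 0.000) km/h; small plane velocity = (0.000, -155.000) km/h.
Velocity of light aircraft relative to small plane = (194.000, 0.000) − (0.000, -155.000) = (194.000, 155.000) km/h.
Magnitude = |(194.000, 155.000)| = 248.316 km/h.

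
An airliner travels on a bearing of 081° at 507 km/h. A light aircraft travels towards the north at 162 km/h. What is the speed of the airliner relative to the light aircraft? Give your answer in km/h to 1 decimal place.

Taking east as x and north as y: airliner velocity = (500.758, 79.312) km/h; light aircraft velocity = (0.000, 162.000) km/h.
Velocity of airliner relative to light aircraft = (500.758, 79.312) − (0.000, 162.000) = (500.758, -82.688) km/h.
Magnitude = |(500.758, -82.688)| = 507.539 km/h.

507.5 km/h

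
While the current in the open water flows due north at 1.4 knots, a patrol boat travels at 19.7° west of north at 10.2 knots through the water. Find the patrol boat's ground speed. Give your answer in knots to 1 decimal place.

Taking east as x and north as y: velocity relative to the water = (-3.438, 9.603) knots; the water relative to ground = (0.000, 1.400) knots.
Velocity relative to ground = (-3.438, 9.603) + (0.000, 1.400) = (-3.438, 11.003) knots.
Speed = |(-3.438, 11.003)| = 11.528 knots.

11.5 knots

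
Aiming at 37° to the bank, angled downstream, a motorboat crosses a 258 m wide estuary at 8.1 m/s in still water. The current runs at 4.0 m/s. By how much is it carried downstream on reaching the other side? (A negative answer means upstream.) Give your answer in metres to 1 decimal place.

Perpendicular speed = 4.875 m/s; crossing time = 258 / 4.875 = 52.926 s.
Net downstream speed = 10.469 m/s.
Drift = 10.469 × 52.926 = 554.083 m (downstream).

554.1 m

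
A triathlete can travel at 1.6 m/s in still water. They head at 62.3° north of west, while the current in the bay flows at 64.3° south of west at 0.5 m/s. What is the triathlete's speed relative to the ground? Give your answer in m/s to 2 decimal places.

Taking east as x and north as y: velocity relative to the water = (-0.744, 1.417) m/s; the water relative to ground = (-0.217, -0.451) m/s.
Velocity relative to ground = (-0.744, 1.417) + (-0.217, -0.451) = (-0.961, 0.966) m/s.
Speed = |(-0.961, 0.966)| = 1.362 m/s.

1.36 m/s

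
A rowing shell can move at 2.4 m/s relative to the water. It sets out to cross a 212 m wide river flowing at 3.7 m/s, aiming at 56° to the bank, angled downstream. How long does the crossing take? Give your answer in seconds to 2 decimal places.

The component of the rowing shell's velocity perpendicular to the bank is 2.4 × sin 56° = 1.990 m/s.
The current is parallel to the bank, so it does not affect the crossing time.
Time = 212 / 1.990 = 106.549 s.

106.55 s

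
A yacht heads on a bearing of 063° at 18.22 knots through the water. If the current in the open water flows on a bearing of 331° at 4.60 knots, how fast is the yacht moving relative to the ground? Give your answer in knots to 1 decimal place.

18.6 knots

Taking east as x and north as y: velocity relative to the water = (16.234, 8.272) knots; the water relative to ground = (-2.230, 4.023) knots.
Velocity relative to ground = (16.234, 8.272) + (-2.230, 4.023) = (14.004, 12.295) knots.
Speed = |(14.004, 12.295)| = 18.635 knots.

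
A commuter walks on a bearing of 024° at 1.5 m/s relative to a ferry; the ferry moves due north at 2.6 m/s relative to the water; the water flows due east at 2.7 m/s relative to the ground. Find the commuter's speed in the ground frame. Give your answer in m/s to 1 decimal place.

In east/north components (m/s): commuter relative to ferry = (0.610, 1.370); ferry relative to water = (0.000, 2.600); water relative to ground = (2.700, 0.000).
Sum = (3.310, 3.970) m/s.
Speed = |(3.310, 3.970)| = 5.169 m/s.

5.2 m/s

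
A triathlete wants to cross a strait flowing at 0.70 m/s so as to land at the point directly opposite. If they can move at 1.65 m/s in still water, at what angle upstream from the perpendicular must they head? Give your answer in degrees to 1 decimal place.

25.1°

To cancel the current, the upstream component of the triathlete's velocity must equal the flow: 1.65 sin θ = 0.70.
sin θ = 0.70 / 1.65 = 0.4242.
θ = arcsin(0.4242) = 25.103°.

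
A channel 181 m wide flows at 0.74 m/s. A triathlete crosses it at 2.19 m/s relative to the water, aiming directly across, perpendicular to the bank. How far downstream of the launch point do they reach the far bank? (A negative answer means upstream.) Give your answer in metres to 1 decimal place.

61.2 m

Perpendicular speed = 2.190 m/s; crossing time = 181 / 2.190 = 82.648 s.
Net downstream speed = 0.740 m/s.
Drift = 0.740 × 82.648 = 61.160 m (downstream).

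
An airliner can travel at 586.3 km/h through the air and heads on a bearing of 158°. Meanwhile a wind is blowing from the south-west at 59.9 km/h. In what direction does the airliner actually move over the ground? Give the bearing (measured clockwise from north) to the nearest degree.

Taking east as x and north as y: velocity relative to the air = (219.632, -543.608) km/h; the air relative to ground = (42.356, 42.356) km/h.
Velocity relative to ground = (219.632, -543.608) + (42.356, 42.356) = (261.988, -501.252) km/h.
Bearing = atan2(261.99, -501.25) = 152.41° clockwise from north.

152°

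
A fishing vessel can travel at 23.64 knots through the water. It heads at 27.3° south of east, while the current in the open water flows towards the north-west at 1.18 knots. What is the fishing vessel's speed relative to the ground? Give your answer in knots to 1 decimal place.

22.5 knots

Taking east as x and north as y: velocity relative to the water = (21.007, -10.842) knots; the water relative to ground = (-0.834, 0.834) knots.
Velocity relative to ground = (21.007, -10.842) + (-0.834, 0.834) = (20.173, -10.008) knots.
Speed = |(20.173, -10.008)| = 22.519 knots.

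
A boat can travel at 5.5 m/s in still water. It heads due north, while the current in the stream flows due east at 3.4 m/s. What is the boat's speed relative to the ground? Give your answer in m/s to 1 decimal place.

Taking east as x and north as y: velocity relative to the water = (0.000, 5.500) m/s; the water relative to ground = (3.400, 0.000) m/s.
Velocity relative to ground = (0.000, 5.500) + (3.400, 0.000) = (3.400, 5.500) m/s.
Speed = |(3.400, 5.500)| = 6.466 m/s.

6.5 m/s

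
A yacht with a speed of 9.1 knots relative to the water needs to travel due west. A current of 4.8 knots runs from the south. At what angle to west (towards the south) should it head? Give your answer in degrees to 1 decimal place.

The current pushes perpendicular to the desired track; the heading must have a component into the current equal to 4.8 knots: 9.1 sin θ = 4.8.
sin θ = 0.5275, so θ = 31.835°.

31.8°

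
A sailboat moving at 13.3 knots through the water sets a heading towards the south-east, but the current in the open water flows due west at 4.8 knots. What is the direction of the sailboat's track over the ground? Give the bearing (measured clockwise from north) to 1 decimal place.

Taking east as x and north as y: velocity relative to the water = (9.405, -9.405) knots; the water relative to ground = (-4.800, 0.000) knots.
Velocity relative to ground = (9.405, -9.405) + (-4.800, 0.000) = (4.605, -9.405) knots.
Bearing = atan2(4.60, -9.40) = 153.91° clockwise from north.

153.9°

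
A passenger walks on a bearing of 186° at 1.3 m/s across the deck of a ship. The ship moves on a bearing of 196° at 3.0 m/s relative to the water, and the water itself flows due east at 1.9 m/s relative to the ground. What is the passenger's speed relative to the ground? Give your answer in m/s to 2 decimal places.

In east/north components (m/s): passenger relative to ship = (-0.136, -1.293); ship relative to water = (-0.827, -2.884); water relative to ground = (1.900, 0.000).
Sum = (0.937, -4.177) m/s.
Speed = |(0.937, -4.177)| = 4.281 m/s.

4.28 m/s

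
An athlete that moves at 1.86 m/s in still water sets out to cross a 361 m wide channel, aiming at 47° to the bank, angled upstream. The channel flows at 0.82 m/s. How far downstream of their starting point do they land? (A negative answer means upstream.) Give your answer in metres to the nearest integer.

-119 m

Perpendicular speed = 1.360 m/s; crossing time = 361 / 1.360 = 265.379 s.
Net downstream speed = -0.449 m/s.
Drift = -0.449 × 265.379 = -119.027 m (upstream).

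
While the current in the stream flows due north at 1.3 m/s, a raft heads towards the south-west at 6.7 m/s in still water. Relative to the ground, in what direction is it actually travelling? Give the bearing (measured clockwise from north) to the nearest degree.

Taking east as x and north as y: velocity relative to the water = (-4.738, -4.738) m/s; the water relative to ground = (0.000, 1.300) m/s.
Velocity relative to ground = (-4.738, -4.738) + (0.000, 1.300) = (-4.738, -3.438) m/s.
Bearing = atan2(-4.74, -3.44) = 234.04° clockwise from north.

234°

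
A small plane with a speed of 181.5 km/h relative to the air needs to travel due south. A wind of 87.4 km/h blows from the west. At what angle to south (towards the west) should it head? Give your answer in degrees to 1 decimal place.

28.8°

The wind pushes perpendicular to the desired track; the heading must have a component into the wind equal to 87.4 km/h: 181.5 sin θ = 87.4.
sin θ = 0.4815, so θ = 28.786°.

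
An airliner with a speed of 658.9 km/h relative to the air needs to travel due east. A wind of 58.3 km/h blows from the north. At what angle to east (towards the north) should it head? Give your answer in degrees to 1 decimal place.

5.1°

The wind pushes perpendicular to the desired track; the heading must have a component into the wind equal to 58.3 km/h: 658.9 sin θ = 58.3.
sin θ = 0.0885, so θ = 5.076°.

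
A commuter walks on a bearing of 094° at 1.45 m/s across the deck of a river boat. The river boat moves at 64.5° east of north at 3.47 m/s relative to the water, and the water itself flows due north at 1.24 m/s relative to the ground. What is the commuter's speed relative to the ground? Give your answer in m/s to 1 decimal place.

5.3 m/s

In east/north components (m/s): commuter relative to river boat = (1.446, -0.101); river boat relative to water = (3.132, 1.494); water relative to ground = (0.000, 1.240).
Sum = (4.578, 2.633) m/s.
Speed = |(4.578, 2.633)| = 5.281 m/s.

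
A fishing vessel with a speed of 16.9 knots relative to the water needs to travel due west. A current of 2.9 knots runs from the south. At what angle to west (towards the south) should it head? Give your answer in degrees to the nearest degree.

10°

The current pushes perpendicular to the desired track; the heading must have a component into the current equal to 2.9 knots: 16.9 sin θ = 2.9.
sin θ = 0.1716, so θ = 9.881°.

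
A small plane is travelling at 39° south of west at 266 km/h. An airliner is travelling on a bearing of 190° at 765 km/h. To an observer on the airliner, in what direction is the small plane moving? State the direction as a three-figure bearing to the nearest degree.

Taking east as x and north as y: small plane velocity = (-206.721, -167.399) km/h; airliner velocity = (-132.841, -753.378) km/h.
Velocity of small plane relative to airliner = (-206.721, -167.399) − (-132.841, -753.378) = (-73.880, 585.979) km/h.
Bearing = atan2(-73.88, 585.98) = 352.81° clockwise from north.

353°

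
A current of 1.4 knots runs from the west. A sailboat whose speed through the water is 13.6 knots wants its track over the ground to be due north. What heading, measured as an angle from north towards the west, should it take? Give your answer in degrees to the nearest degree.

6°

The current pushes perpendicular to the desired track; the heading must have a component into the current equal to 1.4 knots: 13.6 sin θ = 1.4.
sin θ = 0.1029, so θ = 5.909°.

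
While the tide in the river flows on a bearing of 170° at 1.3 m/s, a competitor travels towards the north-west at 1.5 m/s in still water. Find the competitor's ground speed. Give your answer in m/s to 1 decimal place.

Taking east as x and north as y: velocity relative to the water = (-1.061, 1.061) m/s; the water relative to ground = (0.226, -1.280) m/s.
Velocity relative to ground = (-1.061, 1.061) + (0.226, -1.280) = (-0.835, -0.220) m/s.
Speed = |(-0.835, -0.220)| = 0.863 m/s.

0.9 m/s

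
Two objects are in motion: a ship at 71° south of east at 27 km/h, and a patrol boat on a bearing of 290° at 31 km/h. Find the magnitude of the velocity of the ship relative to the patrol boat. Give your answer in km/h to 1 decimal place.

52.4 km/h

Taking east as x and north as y: ship velocity = (8.790, -25.529) km/h; patrol boat velocity = (-29.130, 10.603) km/h.
Velocity of ship relative to patrol boat = (8.790, -25.529) − (-29.130, 10.603) = (37.921, -36.132) km/h.
Magnitude = |(37.921, -36.132)| = 52.378 km/h.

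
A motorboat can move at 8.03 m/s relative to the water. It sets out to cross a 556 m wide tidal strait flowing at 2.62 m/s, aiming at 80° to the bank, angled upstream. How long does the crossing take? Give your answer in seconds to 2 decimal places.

70.31 s

The component of the motorboat's velocity perpendicular to the bank is 8.03 × sin 80° = 7.908 m/s.
The current is parallel to the bank, so it does not affect the crossing time.
Time = 556 / 7.908 = 70.308 s.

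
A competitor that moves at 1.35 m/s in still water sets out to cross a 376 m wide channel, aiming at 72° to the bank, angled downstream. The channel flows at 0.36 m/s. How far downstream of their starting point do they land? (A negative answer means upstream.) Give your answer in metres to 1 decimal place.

227.6 m

Perpendicular speed = 1.284 m/s; crossing time = 376 / 1.284 = 292.852 s.
Net downstream speed = 0.777 m/s.
Drift = 0.777 × 292.852 = 227.596 m (downstream).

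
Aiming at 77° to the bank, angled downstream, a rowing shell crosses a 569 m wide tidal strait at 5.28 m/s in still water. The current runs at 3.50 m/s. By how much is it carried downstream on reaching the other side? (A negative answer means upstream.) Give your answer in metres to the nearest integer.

Perpendicular speed = 5.145 m/s; crossing time = 569 / 5.145 = 110.600 s.
Net downstream speed = 4.688 m/s.
Drift = 4.688 × 110.600 = 518.463 m (downstream).

518 m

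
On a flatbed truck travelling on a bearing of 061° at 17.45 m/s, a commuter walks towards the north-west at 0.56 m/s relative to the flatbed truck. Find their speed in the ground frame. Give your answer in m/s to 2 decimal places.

Taking east as x and north as y: flatbed truck velocity = (15.262, 8.460) m/s; commuter velocity relative to flatbed truck = (-0.396, 0.396) m/s.
Velocity relative to ground = (15.262, 8.460) + (-0.396, 0.396) = (14.866, 8.856) m/s.
Speed = |(14.866, 8.856)| = 17.304 m/s.

17.30 m/s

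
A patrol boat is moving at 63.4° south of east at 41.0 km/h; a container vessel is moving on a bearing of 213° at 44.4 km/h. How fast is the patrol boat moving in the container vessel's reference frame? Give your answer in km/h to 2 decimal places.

Taking east as x and north as y: patrol boat velocity = (18.358, -36.660) km/h; container vessel velocity = (-24.182, -37.237) km/h.
Velocity of patrol boat relative to container vessel = (18.358, -36.660) − (-24.182, -37.237) = (42.540, 0.577) km/h.
Magnitude = |(42.540, 0.577)| = 42.544 km/h.

42.54 km/h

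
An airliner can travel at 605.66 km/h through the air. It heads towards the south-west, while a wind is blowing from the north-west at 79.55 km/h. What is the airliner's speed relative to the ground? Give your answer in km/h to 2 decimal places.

Taking east as x and north as y: velocity relative to the air = (-428.266, -428.266) km/h; the air relative to ground = (56.250, -56.250) km/h.
Velocity relative to ground = (-428.266, -428.266) + (56.250, -56.250) = (-372.016, -484.517) km/h.
Speed = |(-372.016, -484.517)| = 610.862 km/h.

610.86 km/h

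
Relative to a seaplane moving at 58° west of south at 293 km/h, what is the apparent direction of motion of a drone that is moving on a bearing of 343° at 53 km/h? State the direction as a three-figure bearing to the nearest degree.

Taking east as x and north as y: drone velocity = (-15.496, 50.684) km/h; seaplane velocity = (-248.478, -155.266) km/h.
Velocity of drone relative to seaplane = (-15.496, 50.684) − (-248.478, -155.266) = (232.982, 205.950) km/h.
Bearing = atan2(232.98, 205.95) = 48.52° clockwise from north.

049°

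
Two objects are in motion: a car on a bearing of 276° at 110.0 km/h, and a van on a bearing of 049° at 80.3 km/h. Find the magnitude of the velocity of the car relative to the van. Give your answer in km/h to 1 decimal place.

Taking east as x and north as y: car velocity = (-109.397, 11.498) km/h; van velocity = (60.603, 52.682) km/h.
Velocity of car relative to van = (-109.397, 11.498) − (60.603, 52.682) = (-170.001, -41.183) km/h.
Magnitude = |(-170.001, -41.183)| = 174.918 km/h.

174.9 km/h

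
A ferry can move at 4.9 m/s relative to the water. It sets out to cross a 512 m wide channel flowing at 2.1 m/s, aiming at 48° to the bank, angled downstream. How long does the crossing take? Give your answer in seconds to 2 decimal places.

The component of the ferry's velocity perpendicular to the bank is 4.9 × sin 48° = 3.641 m/s.
The current is parallel to the bank, so it does not affect the crossing time.
Time = 512 / 3.641 = 140.605 s.

140.60 s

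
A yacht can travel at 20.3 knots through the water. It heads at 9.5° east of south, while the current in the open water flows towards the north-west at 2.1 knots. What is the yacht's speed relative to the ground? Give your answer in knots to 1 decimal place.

18.6 knots

Taking east as x and north as y: velocity relative to the water = (3.350, -20.022) knots; the water relative to ground = (-1.485, 1.485) knots.
Velocity relative to ground = (3.350, -20.022) + (-1.485, 1.485) = (1.866, -18.537) knots.
Speed = |(1.866, -18.537)| = 18.630 knots.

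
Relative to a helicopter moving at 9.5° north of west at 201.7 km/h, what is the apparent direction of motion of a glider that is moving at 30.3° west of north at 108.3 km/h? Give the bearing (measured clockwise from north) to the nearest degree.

Taking east as x and north as y: glider velocity = (-54.640, 93.506) km/h; helicopter velocity = (-198.934, 33.290) km/h.
Velocity of glider relative to helicopter = (-54.640, 93.506) − (-198.934, 33.290) = (144.293, 60.216) km/h.
Bearing = atan2(144.29, 60.22) = 67.35° clockwise from north.

067°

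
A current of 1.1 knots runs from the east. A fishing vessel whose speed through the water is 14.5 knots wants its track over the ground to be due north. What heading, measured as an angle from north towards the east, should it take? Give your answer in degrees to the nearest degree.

4°

The current pushes perpendicular to the desired track; the heading must have a component into the current equal to 1.1 knots: 14.5 sin θ = 1.1.
sin θ = 0.0759, so θ = 4.351°.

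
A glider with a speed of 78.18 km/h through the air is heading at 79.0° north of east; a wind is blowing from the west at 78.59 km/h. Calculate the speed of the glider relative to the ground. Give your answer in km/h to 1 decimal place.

Taking east as x and north as y: velocity relative to the air = (14.917, 76.744) km/h; the air relative to ground = (78.590, 0.000) km/h.
Velocity relative to ground = (14.917, 76.744) + (78.590, 0.000) = (93.507, 76.744) km/h.
Speed = |(93.507, 76.744)| = 120.968 km/h.

121.0 km/h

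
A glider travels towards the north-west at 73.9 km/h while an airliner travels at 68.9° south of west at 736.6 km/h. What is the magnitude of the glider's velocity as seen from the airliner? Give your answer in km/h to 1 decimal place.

Taking east as x and north as y: glider velocity = (-52.255, 52.255) km/h; airliner velocity = (-265.174, -687.214) km/h.
Velocity of glider relative to airliner = (-52.255, 52.255) − (-265.174, -687.214) = (212.918, 739.469) km/h.
Magnitude = |(212.918, 739.469)| = 769.512 km/h.

769.5 km/h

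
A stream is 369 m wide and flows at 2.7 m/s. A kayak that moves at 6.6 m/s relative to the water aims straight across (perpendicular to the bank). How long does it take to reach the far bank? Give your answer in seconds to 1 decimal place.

55.9 s

The component of the kayak's velocity perpendicular to the bank is 6.6 m/s.
The flow acts along the bank and has no component across it.
Time = 369 / 6.600 = 55.909 s.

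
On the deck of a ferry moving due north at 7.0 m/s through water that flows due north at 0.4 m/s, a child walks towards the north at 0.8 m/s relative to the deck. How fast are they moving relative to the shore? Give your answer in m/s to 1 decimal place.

8.2 m/s

In east/north components (m/s): child relative to ferry = (0.000, 0.800); ferry relative to water = (0.000, 7.000); water relative to ground = (0.000, 0.400).
Sum = (0.000, 8.200) m/s.
Speed = |(0.000, 8.200)| = 8.200 m/s.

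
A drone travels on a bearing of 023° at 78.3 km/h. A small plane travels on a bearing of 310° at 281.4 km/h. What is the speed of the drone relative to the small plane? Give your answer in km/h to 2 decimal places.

269.13 km/h

Taking east as x and north as y: drone velocity = (30.594, 72.076) km/h; small plane velocity = (-215.565, 180.880) km/h.
Velocity of drone relative to small plane = (30.594, 72.076) − (-215.565, 180.880) = (246.159, -108.805) km/h.
Magnitude = |(246.159, -108.805)| = 269.133 km/h.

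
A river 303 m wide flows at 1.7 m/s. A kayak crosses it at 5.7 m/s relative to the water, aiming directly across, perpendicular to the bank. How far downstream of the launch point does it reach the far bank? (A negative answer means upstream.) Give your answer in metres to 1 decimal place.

Perpendicular speed = 5.700 m/s; crossing time = 303 / 5.700 = 53.158 s.
Net downstream speed = 1.700 m/s.
Drift = 1.700 × 53.158 = 90.368 m (downstream).

90.4 m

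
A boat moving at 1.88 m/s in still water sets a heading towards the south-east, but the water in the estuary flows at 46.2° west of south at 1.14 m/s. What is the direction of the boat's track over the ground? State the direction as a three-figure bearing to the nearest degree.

Taking east as x and north as y: velocity relative to the water = (1.329, -1.329) m/s; the water relative to ground = (-0.823, -0.789) m/s.
Velocity relative to ground = (1.329, -1.329) + (-0.823, -0.789) = (0.507, -2.118) m/s.
Bearing = atan2(0.51, -2.12) = 166.55° clockwise from north.

167°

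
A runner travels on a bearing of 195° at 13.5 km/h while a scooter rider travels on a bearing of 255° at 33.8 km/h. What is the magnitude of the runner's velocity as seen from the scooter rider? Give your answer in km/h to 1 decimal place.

Taking east as x and north as y: runner velocity = (-3.494, -13.040) km/h; scooter rider velocity = (-32.648, -8.748) km/h.
Velocity of runner relative to scooter rider = (-3.494, -13.040) − (-32.648, -8.748) = (29.154, -4.292) km/h.
Magnitude = |(29.154, -4.292)| = 29.468 km/h.

29.5 km/h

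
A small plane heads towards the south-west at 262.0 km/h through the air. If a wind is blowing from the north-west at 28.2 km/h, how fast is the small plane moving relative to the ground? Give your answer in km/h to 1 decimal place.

263.5 km/h

Taking east as x and north as y: velocity relative to the air = (-185.262, -185.262) km/h; the air relative to ground = (19.940, -19.940) km/h.
Velocity relative to ground = (-185.262, -185.262) + (19.940, -19.940) = (-165.322, -205.202) km/h.
Speed = |(-165.322, -205.202)| = 263.513 km/h.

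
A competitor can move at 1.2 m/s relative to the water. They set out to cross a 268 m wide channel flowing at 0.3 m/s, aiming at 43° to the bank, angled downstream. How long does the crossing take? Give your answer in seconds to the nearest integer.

The component of the competitor's velocity perpendicular to the bank is 1.2 × sin 43° = 0.818 m/s.
The current is parallel to the bank, so it does not affect the crossing time.
Time = 268 / 0.818 = 327.469 s.

327 s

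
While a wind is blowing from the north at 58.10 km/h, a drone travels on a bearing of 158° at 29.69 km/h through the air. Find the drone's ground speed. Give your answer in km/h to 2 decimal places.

Taking east as x and north as y: velocity relative to the air = (11.122, -27.528) km/h; the air relative to ground = (0.000, -58.100) km/h.
Velocity relative to ground = (11.122, -27.528) + (0.000, -58.100) = (11.122, -85.628) km/h.
Speed = |(11.122, -85.628)| = 86.347 km/h.

86.35 km/h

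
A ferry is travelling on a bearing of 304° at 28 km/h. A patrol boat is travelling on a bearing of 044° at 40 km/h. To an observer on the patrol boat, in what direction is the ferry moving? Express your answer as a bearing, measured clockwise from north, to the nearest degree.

Taking east as x and north as y: ferry velocity = (-23.213, 15.657) km/h; patrol boat velocity = (27.786, 28.774) km/h.
Velocity of ferry relative to patrol boat = (-23.213, 15.657) − (27.786, 28.774) = (-50.999, -13.116) km/h.
Bearing = atan2(-51.00, -13.12) = 255.58° clockwise from north.

256°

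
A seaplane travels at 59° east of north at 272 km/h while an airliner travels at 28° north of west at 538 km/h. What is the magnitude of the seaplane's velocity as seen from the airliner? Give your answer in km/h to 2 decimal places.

717.05 km/h

Taking east as x and north as y: seaplane velocity = (233.150, 140.090) km/h; airliner velocity = (-475.026, 252.576) km/h.
Velocity of seaplane relative to airliner = (233.150, 140.090) − (-475.026, 252.576) = (708.175, -112.485) km/h.
Magnitude = |(708.175, -112.485)| = 717.053 km/h.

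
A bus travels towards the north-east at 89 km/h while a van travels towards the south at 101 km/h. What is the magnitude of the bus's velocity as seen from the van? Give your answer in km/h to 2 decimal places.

175.60 km/h

Taking east as x and north as y: bus velocity = (62.933, 62.933) km/h; van velocity = (0.000, -101.000) km/h.
Velocity of bus relative to van = (62.933, 62.933) − (0.000, -101.000) = (62.933, 163.933) km/h.
Magnitude = |(62.933, 163.933)| = 175.597 km/h.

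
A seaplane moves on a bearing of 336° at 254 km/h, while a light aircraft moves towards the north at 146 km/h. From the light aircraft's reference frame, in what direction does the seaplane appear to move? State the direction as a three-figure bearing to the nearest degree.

310°

Taking east as x and north as y: seaplane velocity = (-103.311, 232.041) km/h; light aircraft velocity = (0.000, 146.000) km/h.
Velocity of seaplane relative to light aircraft = (-103.311, 232.041) − (0.000, 146.000) = (-103.311, 86.041) km/h.
Bearing = atan2(-103.31, 86.04) = 309.79° clockwise from north.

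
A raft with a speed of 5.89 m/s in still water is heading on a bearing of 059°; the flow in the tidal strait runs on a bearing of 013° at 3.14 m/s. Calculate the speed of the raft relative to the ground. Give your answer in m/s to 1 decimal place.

Taking east as x and north as y: velocity relative to the water = (5.049, 3.034) m/s; the water relative to ground = (0.706, 3.060) m/s.
Velocity relative to ground = (5.049, 3.034) + (0.706, 3.060) = (5.755, 6.093) m/s.
Speed = |(5.755, 6.093)| = 8.381 m/s.

8.4 m/s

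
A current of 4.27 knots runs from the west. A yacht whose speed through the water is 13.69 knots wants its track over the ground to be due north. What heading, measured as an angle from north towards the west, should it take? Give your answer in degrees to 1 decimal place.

18.2°

The current pushes perpendicular to the desired track; the heading must have a component into the current equal to 4.27 knots: 13.69 sin θ = 4.27.
sin θ = 0.3119, so θ = 18.174°.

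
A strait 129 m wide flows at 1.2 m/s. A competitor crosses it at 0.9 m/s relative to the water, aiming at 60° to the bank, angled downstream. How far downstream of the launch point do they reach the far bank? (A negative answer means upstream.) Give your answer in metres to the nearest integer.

273 m

Perpendicular speed = 0.779 m/s; crossing time = 129 / 0.779 = 165.507 s.
Net downstream speed = 1.650 m/s.
Drift = 1.650 × 165.507 = 273.087 m (downstream).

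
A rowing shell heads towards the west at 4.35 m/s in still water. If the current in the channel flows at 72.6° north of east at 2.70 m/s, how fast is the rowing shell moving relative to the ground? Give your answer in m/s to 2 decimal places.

Taking east as x and north as y: velocity relative to the water = (-4.350, 0.000) m/s; the water relative to ground = (0.807, 2.576) m/s.
Velocity relative to ground = (-4.350, 0.000) + (0.807, 2.576) = (-3.543, 2.576) m/s.
Speed = |(-3.543, 2.576)| = 4.380 m/s.

4.38 m/s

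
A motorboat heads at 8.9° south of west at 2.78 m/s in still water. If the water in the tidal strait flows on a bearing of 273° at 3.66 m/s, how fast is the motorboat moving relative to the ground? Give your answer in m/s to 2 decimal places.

Taking east as x and north as y: velocity relative to the water = (-2.747, -0.430) m/s; the water relative to ground = (-3.655, 0.192) m/s.
Velocity relative to ground = (-2.747, -0.430) + (-3.655, 0.192) = (-6.402, -0.239) m/s.
Speed = |(-6.402, -0.239)| = 6.406 m/s.

6.41 m/s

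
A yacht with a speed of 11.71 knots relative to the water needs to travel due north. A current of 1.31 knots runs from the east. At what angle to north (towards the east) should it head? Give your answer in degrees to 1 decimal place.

The current pushes perpendicular to the desired track; the heading must have a component into the current equal to 1.31 knots: 11.71 sin θ = 1.31.
sin θ = 0.1119, so θ = 6.423°.

6.4°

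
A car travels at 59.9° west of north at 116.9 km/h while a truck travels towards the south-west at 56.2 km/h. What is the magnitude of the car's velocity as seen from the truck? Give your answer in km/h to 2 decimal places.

Taking east as x and north as y: car velocity = (-101.136, 58.627) km/h; truck velocity = (-39.739, -39.739) km/h.
Velocity of car relative to truck = (-101.136, 58.627) − (-39.739, -39.739) = (-61.397, 98.366) km/h.
Magnitude = |(-61.397, 98.366)| = 115.954 km/h.

115.95 km/h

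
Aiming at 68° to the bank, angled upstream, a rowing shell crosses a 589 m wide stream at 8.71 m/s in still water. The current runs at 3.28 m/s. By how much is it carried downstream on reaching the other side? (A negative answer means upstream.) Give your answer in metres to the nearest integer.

Perpendicular speed = 8.076 m/s; crossing time = 589 / 8.076 = 72.934 s.
Net downstream speed = 0.017 m/s.
Drift = 0.017 × 72.934 = 1.253 m (downstream).

1 m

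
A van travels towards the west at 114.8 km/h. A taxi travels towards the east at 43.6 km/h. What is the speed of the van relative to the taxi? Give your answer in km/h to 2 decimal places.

158.40 km/h

Taking east as x and north as y: van velocity = (-114.800, 0.000) km/h; taxi velocity = (43.600, 0.000) km/h.
Velocity of van relative to taxi = (-114.800, 0.000) − (43.600, 0.000) = (-158.400, 0.000) km/h.
Magnitude = |(-158.400, 0.000)| = 158.400 km/h.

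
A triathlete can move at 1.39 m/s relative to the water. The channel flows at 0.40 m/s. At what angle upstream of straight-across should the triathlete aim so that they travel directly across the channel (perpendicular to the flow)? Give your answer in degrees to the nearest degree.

To cancel the current, the upstream component of the triathlete's velocity must equal the flow: 1.39 sin θ = 0.40.
sin θ = 0.40 / 1.39 = 0.2878.
θ = arcsin(0.2878) = 16.724°.

17°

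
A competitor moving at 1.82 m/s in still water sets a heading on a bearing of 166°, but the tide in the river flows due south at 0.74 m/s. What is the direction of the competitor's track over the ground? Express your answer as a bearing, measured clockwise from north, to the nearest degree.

Taking east as x and north as y: velocity relative to the water = (0.440, -1.766) m/s; the water relative to ground = (0.000, -0.740) m/s.
Velocity relative to ground = (0.440, -1.766) + (0.000, -0.740) = (0.440, -2.506) m/s.
Bearing = atan2(0.44, -2.51) = 170.03° clockwise from north.

170°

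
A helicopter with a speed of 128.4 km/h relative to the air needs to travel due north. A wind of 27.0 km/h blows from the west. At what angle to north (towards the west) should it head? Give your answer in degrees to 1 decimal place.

The wind pushes perpendicular to the desired track; the heading must have a component into the wind equal to 27.0 km/h: 128.4 sin θ = 27.0.
sin θ = 0.2103, so θ = 12.139°.

12.1°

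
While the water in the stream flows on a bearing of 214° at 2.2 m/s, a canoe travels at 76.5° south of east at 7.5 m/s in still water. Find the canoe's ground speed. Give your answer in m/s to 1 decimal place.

Taking east as x and north as y: velocity relative to the water = (1.751, -7.293) m/s; the water relative to ground = (-1.230, -1.824) m/s.
Velocity relative to ground = (1.751, -7.293) + (-1.230, -1.824) = (0.521, -9.117) m/s.
Speed = |(0.521, -9.117)| = 9.132 m/s.

9.1 m/s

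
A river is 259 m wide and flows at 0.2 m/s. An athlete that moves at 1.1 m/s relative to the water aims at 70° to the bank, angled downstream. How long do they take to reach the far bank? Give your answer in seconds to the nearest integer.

The component of the athlete's velocity perpendicular to the bank is 1.1 × sin 70° = 1.034 m/s.
Only the cross-stream component determines the crossing time; the current contributes nothing perpendicular to the bank.
Time = 259 / 1.034 = 250.565 s.

251 s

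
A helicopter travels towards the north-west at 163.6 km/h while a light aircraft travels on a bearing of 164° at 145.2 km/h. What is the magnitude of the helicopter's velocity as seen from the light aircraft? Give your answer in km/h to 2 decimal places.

Taking east as x and north as y: helicopter velocity = (-115.683, 115.683) km/h; light aircraft velocity = (40.023, -139.575) km/h.
Velocity of helicopter relative to light aircraft = (-115.683, 115.683) − (40.023, -139.575) = (-155.705, 255.258) km/h.
Magnitude = |(-155.705, 255.258)| = 298.999 km/h.

299.00 km/h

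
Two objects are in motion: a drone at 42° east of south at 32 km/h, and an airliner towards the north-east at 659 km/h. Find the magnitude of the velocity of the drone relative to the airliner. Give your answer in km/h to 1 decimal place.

Taking east as x and north as y: drone velocity = (21.412, -23.781) km/h; airliner velocity = (465.983, 465.983) km/h.
Velocity of drone relative to airliner = (21.412, -23.781) − (465.983, 465.983) = (-444.571, -489.764) km/h.
Magnitude = |(-444.571, -489.764)| = 661.447 km/h.

661.4 km/h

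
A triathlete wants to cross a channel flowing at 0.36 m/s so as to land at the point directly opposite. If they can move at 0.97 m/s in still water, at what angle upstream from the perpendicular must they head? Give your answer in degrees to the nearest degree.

To cancel the current, the upstream component of the triathlete's velocity must equal the flow: 0.97 sin θ = 0.36.
sin θ = 0.36 / 0.97 = 0.3711.
θ = arcsin(0.3711) = 21.786°.

22°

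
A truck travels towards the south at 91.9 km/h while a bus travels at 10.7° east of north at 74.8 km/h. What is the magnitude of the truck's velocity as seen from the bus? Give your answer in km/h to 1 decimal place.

166.0 km/h

Taking east as x and north as y: truck velocity = (0.000, -91.900) km/h; bus velocity = (13.888, 73.499) km/h.
Velocity of truck relative to bus = (0.000, -91.900) − (13.888, 73.499) = (-13.888, -165.399) km/h.
Magnitude = |(-13.888, -165.399)| = 165.981 km/h.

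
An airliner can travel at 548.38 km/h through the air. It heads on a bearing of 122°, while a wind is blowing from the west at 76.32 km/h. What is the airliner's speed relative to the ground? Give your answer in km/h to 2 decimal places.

Taking east as x and north as y: velocity relative to the air = (465.053, -290.597) km/h; the air relative to ground = (76.320, 0.000) km/h.
Velocity relative to ground = (465.053, -290.597) + (76.320, 0.000) = (541.373, -290.597) km/h.
Speed = |(541.373, -290.597)| = 614.436 km/h.

614.44 km/h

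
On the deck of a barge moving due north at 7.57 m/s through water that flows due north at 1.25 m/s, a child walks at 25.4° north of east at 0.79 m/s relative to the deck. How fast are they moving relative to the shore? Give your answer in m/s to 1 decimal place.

In east/north components (m/s): child relative to barge = (0.714, 0.339); barge relative to water = (0.000, 7.570); water relative to ground = (0.000, 1.250).
Sum = (0.714, 9.159) m/s.
Speed = |(0.714, 9.159)| = 9.187 m/s.

9.2 m/s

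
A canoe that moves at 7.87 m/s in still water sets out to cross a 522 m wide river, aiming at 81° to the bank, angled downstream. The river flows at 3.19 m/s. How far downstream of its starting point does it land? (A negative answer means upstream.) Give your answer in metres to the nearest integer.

Perpendicular speed = 7.773 m/s; crossing time = 522 / 7.773 = 67.155 s.
Net downstream speed = 4.421 m/s.
Drift = 4.421 × 67.155 = 296.900 m (downstream).

297 m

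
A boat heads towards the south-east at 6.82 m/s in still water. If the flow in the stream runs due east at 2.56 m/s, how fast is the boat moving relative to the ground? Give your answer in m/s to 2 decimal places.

8.82 m/s

Taking east as x and north as y: velocity relative to the water = (4.822, -4.822) m/s; the water relative to ground = (2.560, 0.000) m/s.
Velocity relative to ground = (4.822, -4.822) + (2.560, 0.000) = (7.382, -4.822) m/s.
Speed = |(7.382, -4.822)| = 8.818 m/s.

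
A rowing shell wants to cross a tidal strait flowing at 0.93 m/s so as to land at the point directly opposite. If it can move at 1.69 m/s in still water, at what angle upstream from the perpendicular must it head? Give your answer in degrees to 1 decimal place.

To cancel the current, the upstream component of the rowing shell's velocity must equal the flow: 1.69 sin θ = 0.93.
sin θ = 0.93 / 1.69 = 0.5503.
θ = arcsin(0.5503) = 33.387°.

33.4°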